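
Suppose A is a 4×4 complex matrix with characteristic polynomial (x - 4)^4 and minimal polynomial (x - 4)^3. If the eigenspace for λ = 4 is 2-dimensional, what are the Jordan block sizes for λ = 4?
Block sizes for λ = 4: [3, 1]

Step 1 — from the characteristic polynomial, algebraic multiplicity of λ = 4 is 4. From dim ker(A − (4)·I) = 2, there are exactly 2 Jordan blocks for λ = 4.
Step 2 — from the minimal polynomial, the factor (x − 4)^3 tells us the largest block for λ = 4 has size 3.
Step 3 — with total size 4, 2 blocks, and largest block 3, the block sizes (in nonincreasing order) are [3, 1].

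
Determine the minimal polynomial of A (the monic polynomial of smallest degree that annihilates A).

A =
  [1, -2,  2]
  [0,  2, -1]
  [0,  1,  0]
x^2 - 2*x + 1

The characteristic polynomial is χ_A(x) = (x - 1)^3, so the eigenvalues are known. The minimal polynomial is
  m_A(x) = Π_λ (x − λ)^{k_λ}
where k_λ is the size of the *largest* Jordan block for λ (equivalently, the smallest k with (A − λI)^k v = 0 for every generalised eigenvector v of λ).

  λ = 1: largest Jordan block has size 2, contributing (x − 1)^2

So m_A(x) = (x - 1)^2 = x^2 - 2*x + 1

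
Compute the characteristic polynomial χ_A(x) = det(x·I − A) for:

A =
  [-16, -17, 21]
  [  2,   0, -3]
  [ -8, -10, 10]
x^3 + 6*x^2 + 12*x + 8

Expanding det(x·I − A) (e.g. by cofactor expansion or by noting that A is similar to its Jordan form J, which has the same characteristic polynomial as A) gives
  χ_A(x) = x^3 + 6*x^2 + 12*x + 8
which factors as (x + 2)^3. The eigenvalues (with algebraic multiplicities) are λ = -2 with multiplicity 3.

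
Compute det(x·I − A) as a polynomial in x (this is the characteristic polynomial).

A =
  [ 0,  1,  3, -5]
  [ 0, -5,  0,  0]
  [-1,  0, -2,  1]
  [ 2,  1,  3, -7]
x^4 + 14*x^3 + 69*x^2 + 140*x + 100

Expanding det(x·I − A) (e.g. by cofactor expansion or by noting that A is similar to its Jordan form J, which has the same characteristic polynomial as A) gives
  χ_A(x) = x^4 + 14*x^3 + 69*x^2 + 140*x + 100
which factors as (x + 2)^2*(x + 5)^2. The eigenvalues (with algebraic multiplicities) are λ = -5 with multiplicity 2, λ = -2 with multiplicity 2.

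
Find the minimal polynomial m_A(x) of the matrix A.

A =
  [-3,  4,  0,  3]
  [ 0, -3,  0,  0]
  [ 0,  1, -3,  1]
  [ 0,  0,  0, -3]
x^2 + 6*x + 9

The characteristic polynomial is χ_A(x) = (x + 3)^4, so the eigenvalues are known. The minimal polynomial is
  m_A(x) = Π_λ (x − λ)^{k_λ}
where k_λ is the size of the *largest* Jordan block for λ (equivalently, the smallest k with (A − λI)^k v = 0 for every generalised eigenvector v of λ).

  λ = -3: largest Jordan block has size 2, contributing (x + 3)^2

So m_A(x) = (x + 3)^2 = x^2 + 6*x + 9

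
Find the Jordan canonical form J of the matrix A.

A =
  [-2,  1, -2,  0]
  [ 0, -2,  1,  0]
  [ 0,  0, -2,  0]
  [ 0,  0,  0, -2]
J_3(-2) ⊕ J_1(-2)

The characteristic polynomial is
  det(x·I − A) = x^4 + 8*x^3 + 24*x^2 + 32*x + 16 = (x + 2)^4

Eigenvalues and multiplicities (the geometric multiplicity of λ is n − rank(A − λI), which equals the number of Jordan blocks for λ):
  λ = -2: algebraic multiplicity = 4, geometric multiplicity = 2

Determining the block sizes for each eigenvalue:
  λ = -2: with am = 4 and gm = 2, the partition is not yet determined (e.g. several partitions of 4 into 2 parts exist). Let N = A − (-2)·I. Computing rank(N^1) = 2, rank(N^2) = 1, rank(N^3) = 0; the number of blocks of size ≥ j is rank(N^{j−1}) − rank(N^j), giving [2, 1, 1]. So we have 1 block(s) of size 3, 1 block(s) of size 1 → block sizes [3, 1]

Assembling the blocks gives a Jordan form
J =
  [-2,  1,  0,  0]
  [ 0, -2,  1,  0]
  [ 0,  0, -2,  0]
  [ 0,  0,  0, -2]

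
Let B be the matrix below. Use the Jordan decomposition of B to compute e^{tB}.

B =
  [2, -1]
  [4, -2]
e^{tB} =
  [2*t + 1, -t]
  [4*t, 1 - 2*t]

Strategy: write B = P · J · P⁻¹ where J is a Jordan canonical form, so e^{tB} = P · e^{tJ} · P⁻¹, and e^{tJ} can be computed block-by-block.

B has Jordan form
J =
  [0, 1]
  [0, 0]
(up to reordering of blocks).

Per-block formulas:
  For a 2×2 Jordan block J_2(0): exp(t · J_2(0)) = e^(0t)·(I + t·N), where N is the 2×2 nilpotent shift.

After assembling e^{tJ} and conjugating by P, we get:

e^{tB} =
  [2*t + 1, -t]
  [4*t, 1 - 2*t]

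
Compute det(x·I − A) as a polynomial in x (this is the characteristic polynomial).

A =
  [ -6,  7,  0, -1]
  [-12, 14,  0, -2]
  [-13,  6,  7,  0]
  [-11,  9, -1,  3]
x^4 - 18*x^3 + 108*x^2 - 216*x

Expanding det(x·I − A) (e.g. by cofactor expansion or by noting that A is similar to its Jordan form J, which has the same characteristic polynomial as A) gives
  χ_A(x) = x^4 - 18*x^3 + 108*x^2 - 216*x
which factors as x*(x - 6)^3. The eigenvalues (with algebraic multiplicities) are λ = 0 with multiplicity 1, λ = 6 with multiplicity 3.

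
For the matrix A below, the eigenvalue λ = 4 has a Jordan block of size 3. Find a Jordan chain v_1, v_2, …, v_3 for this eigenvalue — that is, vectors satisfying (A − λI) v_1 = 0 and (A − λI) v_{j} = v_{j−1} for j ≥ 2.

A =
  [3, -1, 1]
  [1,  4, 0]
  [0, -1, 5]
A Jordan chain for λ = 4 of length 3:
v_1 = (0, -1, -1)ᵀ
v_2 = (-1, 1, 0)ᵀ
v_3 = (1, 0, 0)ᵀ

Let N = A − (4)·I. We want v_3 with N^3 v_3 = 0 but N^2 v_3 ≠ 0; then v_{j-1} := N · v_j for j = 3, …, 2.

Pick v_3 = (1, 0, 0)ᵀ.
Then v_2 = N · v_3 = (-1, 1, 0)ᵀ.
Then v_1 = N · v_2 = (0, -1, -1)ᵀ.

Sanity check: (A − (4)·I) v_1 = (0, 0, 0)ᵀ = 0. ✓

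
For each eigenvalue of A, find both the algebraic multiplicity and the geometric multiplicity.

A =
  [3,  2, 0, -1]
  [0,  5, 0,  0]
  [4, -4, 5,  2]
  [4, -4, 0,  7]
λ = 5: alg = 4, geom = 3

Step 1 — factor the characteristic polynomial to read off the algebraic multiplicities:
  χ_A(x) = (x - 5)^4

Step 2 — compute geometric multiplicities via the rank-nullity identity g(λ) = n − rank(A − λI):
  rank(A − (5)·I) = 1, so dim ker(A − (5)·I) = n − 1 = 3

Summary:
  λ = 5: algebraic multiplicity = 4, geometric multiplicity = 3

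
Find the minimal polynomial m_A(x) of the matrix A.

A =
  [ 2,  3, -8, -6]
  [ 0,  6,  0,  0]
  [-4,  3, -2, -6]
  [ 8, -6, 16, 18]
x^2 - 12*x + 36

The characteristic polynomial is χ_A(x) = (x - 6)^4, so the eigenvalues are known. The minimal polynomial is
  m_A(x) = Π_λ (x − λ)^{k_λ}
where k_λ is the size of the *largest* Jordan block for λ (equivalently, the smallest k with (A − λI)^k v = 0 for every generalised eigenvector v of λ).

  λ = 6: largest Jordan block has size 2, contributing (x − 6)^2

So m_A(x) = (x - 6)^2 = x^2 - 12*x + 36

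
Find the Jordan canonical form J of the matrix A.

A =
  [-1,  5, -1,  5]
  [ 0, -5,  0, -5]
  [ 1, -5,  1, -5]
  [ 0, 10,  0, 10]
J_2(0) ⊕ J_1(0) ⊕ J_1(5)

The characteristic polynomial is
  det(x·I − A) = x^4 - 5*x^3 = x^3*(x - 5)

Eigenvalues and multiplicities (the geometric multiplicity of λ is n − rank(A − λI), which equals the number of Jordan blocks for λ):
  λ = 0: algebraic multiplicity = 3, geometric multiplicity = 2
  λ = 5: algebraic multiplicity = 1, geometric multiplicity = 1

Determining the block sizes for each eigenvalue:
  λ = 0: 2 blocks summing to 3 forces exactly one block of size 2 and the rest size 1 → block sizes [2, 1]
  λ = 5: one block (gm = 1), so the single block has size am = 1 → block sizes [1]

Assembling the blocks gives a Jordan form
J =
  [0, 1, 0, 0]
  [0, 0, 0, 0]
  [0, 0, 0, 0]
  [0, 0, 0, 5]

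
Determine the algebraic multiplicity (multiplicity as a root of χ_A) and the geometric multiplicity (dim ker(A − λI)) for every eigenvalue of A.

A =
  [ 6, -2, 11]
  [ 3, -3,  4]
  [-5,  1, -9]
λ = -2: alg = 3, geom = 1

Step 1 — factor the characteristic polynomial to read off the algebraic multiplicities:
  χ_A(x) = (x + 2)^3

Step 2 — compute geometric multiplicities via the rank-nullity identity g(λ) = n − rank(A − λI):
  rank(A − (-2)·I) = 2, so dim ker(A − (-2)·I) = n − 2 = 1

Summary:
  λ = -2: algebraic multiplicity = 3, geometric multiplicity = 1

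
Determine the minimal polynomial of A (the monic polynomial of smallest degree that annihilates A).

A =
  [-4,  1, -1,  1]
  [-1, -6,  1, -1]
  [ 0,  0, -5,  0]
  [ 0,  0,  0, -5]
x^2 + 10*x + 25

The characteristic polynomial is χ_A(x) = (x + 5)^4, so the eigenvalues are known. The minimal polynomial is
  m_A(x) = Π_λ (x − λ)^{k_λ}
where k_λ is the size of the *largest* Jordan block for λ (equivalently, the smallest k with (A − λI)^k v = 0 for every generalised eigenvector v of λ).

  λ = -5: largest Jordan block has size 2, contributing (x + 5)^2

So m_A(x) = (x + 5)^2 = x^2 + 10*x + 25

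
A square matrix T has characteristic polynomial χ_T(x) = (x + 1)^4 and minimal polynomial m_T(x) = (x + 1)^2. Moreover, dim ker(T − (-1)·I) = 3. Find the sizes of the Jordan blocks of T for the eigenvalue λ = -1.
Block sizes for λ = -1: [2, 1, 1]

Step 1 — from the characteristic polynomial, algebraic multiplicity of λ = -1 is 4. From dim ker(T − (-1)·I) = 3, there are exactly 3 Jordan blocks for λ = -1.
Step 2 — from the minimal polynomial, the factor (x + 1)^2 tells us the largest block for λ = -1 has size 2.
Step 3 — with total size 4, 3 blocks, and largest block 2, the block sizes (in nonincreasing order) are [2, 1, 1].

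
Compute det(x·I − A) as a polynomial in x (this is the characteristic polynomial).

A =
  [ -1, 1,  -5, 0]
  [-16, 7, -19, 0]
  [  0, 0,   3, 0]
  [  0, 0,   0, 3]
x^4 - 12*x^3 + 54*x^2 - 108*x + 81

Expanding det(x·I − A) (e.g. by cofactor expansion or by noting that A is similar to its Jordan form J, which has the same characteristic polynomial as A) gives
  χ_A(x) = x^4 - 12*x^3 + 54*x^2 - 108*x + 81
which factors as (x - 3)^4. The eigenvalues (with algebraic multiplicities) are λ = 3 with multiplicity 4.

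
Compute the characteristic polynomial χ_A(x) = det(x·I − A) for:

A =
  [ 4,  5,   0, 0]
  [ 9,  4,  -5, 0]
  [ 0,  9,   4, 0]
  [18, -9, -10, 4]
x^4 - 16*x^3 + 96*x^2 - 256*x + 256

Expanding det(x·I − A) (e.g. by cofactor expansion or by noting that A is similar to its Jordan form J, which has the same characteristic polynomial as A) gives
  χ_A(x) = x^4 - 16*x^3 + 96*x^2 - 256*x + 256
which factors as (x - 4)^4. The eigenvalues (with algebraic multiplicities) are λ = 4 with multiplicity 4.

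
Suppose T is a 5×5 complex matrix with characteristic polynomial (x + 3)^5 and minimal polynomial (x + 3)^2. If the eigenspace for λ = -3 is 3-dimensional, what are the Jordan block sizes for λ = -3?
Block sizes for λ = -3: [2, 2, 1]

Step 1 — from the characteristic polynomial, algebraic multiplicity of λ = -3 is 5. From dim ker(T − (-3)·I) = 3, there are exactly 3 Jordan blocks for λ = -3.
Step 2 — from the minimal polynomial, the factor (x + 3)^2 tells us the largest block for λ = -3 has size 2.
Step 3 — with total size 5, 3 blocks, and largest block 2, the block sizes (in nonincreasing order) are [2, 2, 1].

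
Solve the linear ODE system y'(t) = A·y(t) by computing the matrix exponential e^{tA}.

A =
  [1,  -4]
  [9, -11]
e^{tA} =
  [6*t*exp(-5*t) + exp(-5*t), -4*t*exp(-5*t)]
  [9*t*exp(-5*t), -6*t*exp(-5*t) + exp(-5*t)]

Strategy: write A = P · J · P⁻¹ where J is a Jordan canonical form, so e^{tA} = P · e^{tJ} · P⁻¹, and e^{tJ} can be computed block-by-block.

A has Jordan form
J =
  [-5,  1]
  [ 0, -5]
(up to reordering of blocks).

Per-block formulas:
  For a 2×2 Jordan block J_2(-5): exp(t · J_2(-5)) = e^(-5t)·(I + t·N), where N is the 2×2 nilpotent shift.

After assembling e^{tJ} and conjugating by P, we get:

e^{tA} =
  [6*t*exp(-5*t) + exp(-5*t), -4*t*exp(-5*t)]
  [9*t*exp(-5*t), -6*t*exp(-5*t) + exp(-5*t)]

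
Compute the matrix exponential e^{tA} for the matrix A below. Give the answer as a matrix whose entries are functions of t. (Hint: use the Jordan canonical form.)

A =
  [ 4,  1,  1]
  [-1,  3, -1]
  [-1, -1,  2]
e^{tA} =
  [-t^2*exp(3*t)/2 + t*exp(3*t) + exp(3*t), t*exp(3*t), -t^2*exp(3*t)/2 + t*exp(3*t)]
  [-t*exp(3*t), exp(3*t), -t*exp(3*t)]
  [t^2*exp(3*t)/2 - t*exp(3*t), -t*exp(3*t), t^2*exp(3*t)/2 - t*exp(3*t) + exp(3*t)]

Strategy: write A = P · J · P⁻¹ where J is a Jordan canonical form, so e^{tA} = P · e^{tJ} · P⁻¹, and e^{tJ} can be computed block-by-block.

A has Jordan form
J =
  [3, 1, 0]
  [0, 3, 1]
  [0, 0, 3]
(up to reordering of blocks).

Per-block formulas:
  For a 3×3 Jordan block J_3(3): exp(t · J_3(3)) = e^(3t)·(I + t·N + (t^2/2)·N^2), where N is the 3×3 nilpotent shift.

After assembling e^{tJ} and conjugating by P, we get:

e^{tA} =
  [-t^2*exp(3*t)/2 + t*exp(3*t) + exp(3*t), t*exp(3*t), -t^2*exp(3*t)/2 + t*exp(3*t)]
  [-t*exp(3*t), exp(3*t), -t*exp(3*t)]
  [t^2*exp(3*t)/2 - t*exp(3*t), -t*exp(3*t), t^2*exp(3*t)/2 - t*exp(3*t) + exp(3*t)]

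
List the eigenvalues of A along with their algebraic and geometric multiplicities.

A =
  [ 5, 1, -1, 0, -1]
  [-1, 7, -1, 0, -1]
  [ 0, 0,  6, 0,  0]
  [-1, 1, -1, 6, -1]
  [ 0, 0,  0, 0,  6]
λ = 6: alg = 5, geom = 4

Step 1 — factor the characteristic polynomial to read off the algebraic multiplicities:
  χ_A(x) = (x - 6)^5

Step 2 — compute geometric multiplicities via the rank-nullity identity g(λ) = n − rank(A − λI):
  rank(A − (6)·I) = 1, so dim ker(A − (6)·I) = n − 1 = 4

Summary:
  λ = 6: algebraic multiplicity = 5, geometric multiplicity = 4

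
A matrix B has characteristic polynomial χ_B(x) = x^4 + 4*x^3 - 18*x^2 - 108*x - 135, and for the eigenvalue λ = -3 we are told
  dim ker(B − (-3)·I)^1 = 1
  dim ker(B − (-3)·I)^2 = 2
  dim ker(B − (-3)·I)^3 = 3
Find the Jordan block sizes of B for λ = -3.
Block sizes for λ = -3: [3]

From the dimensions of kernels of powers, the number of Jordan blocks of size at least j is d_j − d_{j−1} where d_j = dim ker(N^j) (with d_0 = 0). Computing the differences gives [1, 1, 1].
The number of blocks of size exactly k is (#blocks of size ≥ k) − (#blocks of size ≥ k + 1), so the partition is: 1 block(s) of size 3.
In nonincreasing order the block sizes are [3].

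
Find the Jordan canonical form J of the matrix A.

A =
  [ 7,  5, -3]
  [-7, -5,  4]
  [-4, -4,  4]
J_3(2)

The characteristic polynomial is
  det(x·I − A) = x^3 - 6*x^2 + 12*x - 8 = (x - 2)^3

Eigenvalues and multiplicities (the geometric multiplicity of λ is n − rank(A − λI), which equals the number of Jordan blocks for λ):
  λ = 2: algebraic multiplicity = 3, geometric multiplicity = 1

Determining the block sizes for each eigenvalue:
  λ = 2: one block (gm = 1), so the single block has size am = 3 → block sizes [3]

Assembling the blocks gives a Jordan form
J =
  [2, 1, 0]
  [0, 2, 1]
  [0, 0, 2]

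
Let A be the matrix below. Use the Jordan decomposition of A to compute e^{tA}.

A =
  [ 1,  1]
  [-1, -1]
e^{tA} =
  [t + 1, t]
  [-t, 1 - t]

Strategy: write A = P · J · P⁻¹ where J is a Jordan canonical form, so e^{tA} = P · e^{tJ} · P⁻¹, and e^{tJ} can be computed block-by-block.

A has Jordan form
J =
  [0, 1]
  [0, 0]
(up to reordering of blocks).

Per-block formulas:
  For a 2×2 Jordan block J_2(0): exp(t · J_2(0)) = e^(0t)·(I + t·N), where N is the 2×2 nilpotent shift.

After assembling e^{tJ} and conjugating by P, we get:

e^{tA} =
  [t + 1, t]
  [-t, 1 - t]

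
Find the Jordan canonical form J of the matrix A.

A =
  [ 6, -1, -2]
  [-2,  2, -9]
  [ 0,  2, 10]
J_3(6)

The characteristic polynomial is
  det(x·I − A) = x^3 - 18*x^2 + 108*x - 216 = (x - 6)^3

Eigenvalues and multiplicities (the geometric multiplicity of λ is n − rank(A − λI), which equals the number of Jordan blocks for λ):
  λ = 6: algebraic multiplicity = 3, geometric multiplicity = 1

Determining the block sizes for each eigenvalue:
  λ = 6: one block (gm = 1), so the single block has size am = 3 → block sizes [3]

Assembling the blocks gives a Jordan form
J =
  [6, 1, 0]
  [0, 6, 1]
  [0, 0, 6]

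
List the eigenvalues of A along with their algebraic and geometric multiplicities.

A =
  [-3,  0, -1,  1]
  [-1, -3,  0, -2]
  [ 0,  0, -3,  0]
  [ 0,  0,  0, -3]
λ = -3: alg = 4, geom = 2

Step 1 — factor the characteristic polynomial to read off the algebraic multiplicities:
  χ_A(x) = (x + 3)^4

Step 2 — compute geometric multiplicities via the rank-nullity identity g(λ) = n − rank(A − λI):
  rank(A − (-3)·I) = 2, so dim ker(A − (-3)·I) = n − 2 = 2

Summary:
  λ = -3: algebraic multiplicity = 4, geometric multiplicity = 2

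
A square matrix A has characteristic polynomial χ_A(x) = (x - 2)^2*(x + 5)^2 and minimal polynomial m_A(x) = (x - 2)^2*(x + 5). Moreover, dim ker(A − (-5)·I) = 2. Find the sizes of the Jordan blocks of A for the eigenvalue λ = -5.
Block sizes for λ = -5: [1, 1]

Step 1 — from the characteristic polynomial, algebraic multiplicity of λ = -5 is 2. From dim ker(A − (-5)·I) = 2, there are exactly 2 Jordan blocks for λ = -5.
Step 2 — from the minimal polynomial, the factor (x + 5) tells us the largest block for λ = -5 has size 1.
Step 3 — with total size 2, 2 blocks, and largest block 1, the block sizes (in nonincreasing order) are [1, 1].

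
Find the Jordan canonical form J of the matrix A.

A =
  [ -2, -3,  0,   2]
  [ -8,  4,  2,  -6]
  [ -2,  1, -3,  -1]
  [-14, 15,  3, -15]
J_2(-4) ⊕ J_2(-4)

The characteristic polynomial is
  det(x·I − A) = x^4 + 16*x^3 + 96*x^2 + 256*x + 256 = (x + 4)^4

Eigenvalues and multiplicities (the geometric multiplicity of λ is n − rank(A − λI), which equals the number of Jordan blocks for λ):
  λ = -4: algebraic multiplicity = 4, geometric multiplicity = 2

Determining the block sizes for each eigenvalue:
  λ = -4: with am = 4 and gm = 2, the partition is not yet determined (e.g. several partitions of 4 into 2 parts exist). Let N = A − (-4)·I. Computing rank(N^1) = 2, rank(N^2) = 0; the number of blocks of size ≥ j is rank(N^{j−1}) − rank(N^j), giving [2, 2]. So we have 2 block(s) of size 2 → block sizes [2, 2]

Assembling the blocks gives a Jordan form
J =
  [-4,  1,  0,  0]
  [ 0, -4,  0,  0]
  [ 0,  0, -4,  1]
  [ 0,  0,  0, -4]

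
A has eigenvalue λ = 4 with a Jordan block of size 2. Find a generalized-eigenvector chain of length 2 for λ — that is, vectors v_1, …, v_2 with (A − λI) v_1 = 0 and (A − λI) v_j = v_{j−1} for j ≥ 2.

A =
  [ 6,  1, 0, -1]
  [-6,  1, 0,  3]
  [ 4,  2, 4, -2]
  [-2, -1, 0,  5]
A Jordan chain for λ = 4 of length 2:
v_1 = (2, -6, 4, -2)ᵀ
v_2 = (1, 0, 0, 0)ᵀ

Let N = A − (4)·I. We want v_2 with N^2 v_2 = 0 but N^1 v_2 ≠ 0; then v_{j-1} := N · v_j for j = 2, …, 2.

Pick v_2 = (1, 0, 0, 0)ᵀ.
Then v_1 = N · v_2 = (2, -6, 4, -2)ᵀ.

Sanity check: (A − (4)·I) v_1 = (0, 0, 0, 0)ᵀ = 0. ✓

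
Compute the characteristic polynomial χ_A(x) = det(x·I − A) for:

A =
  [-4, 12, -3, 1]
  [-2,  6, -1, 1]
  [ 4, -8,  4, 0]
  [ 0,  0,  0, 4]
x^4 - 10*x^3 + 36*x^2 - 56*x + 32

Expanding det(x·I − A) (e.g. by cofactor expansion or by noting that A is similar to its Jordan form J, which has the same characteristic polynomial as A) gives
  χ_A(x) = x^4 - 10*x^3 + 36*x^2 - 56*x + 32
which factors as (x - 4)*(x - 2)^3. The eigenvalues (with algebraic multiplicities) are λ = 2 with multiplicity 3, λ = 4 with multiplicity 1.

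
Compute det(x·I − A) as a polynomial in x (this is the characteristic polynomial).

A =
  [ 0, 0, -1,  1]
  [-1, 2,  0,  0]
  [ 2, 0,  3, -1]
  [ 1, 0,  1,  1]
x^4 - 6*x^3 + 13*x^2 - 12*x + 4

Expanding det(x·I − A) (e.g. by cofactor expansion or by noting that A is similar to its Jordan form J, which has the same characteristic polynomial as A) gives
  χ_A(x) = x^4 - 6*x^3 + 13*x^2 - 12*x + 4
which factors as (x - 2)^2*(x - 1)^2. The eigenvalues (with algebraic multiplicities) are λ = 1 with multiplicity 2, λ = 2 with multiplicity 2.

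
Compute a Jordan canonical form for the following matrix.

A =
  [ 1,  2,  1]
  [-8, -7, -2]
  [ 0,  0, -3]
J_2(-3) ⊕ J_1(-3)

The characteristic polynomial is
  det(x·I − A) = x^3 + 9*x^2 + 27*x + 27 = (x + 3)^3

Eigenvalues and multiplicities (the geometric multiplicity of λ is n − rank(A − λI), which equals the number of Jordan blocks for λ):
  λ = -3: algebraic multiplicity = 3, geometric multiplicity = 2

Determining the block sizes for each eigenvalue:
  λ = -3: 2 blocks summing to 3 forces exactly one block of size 2 and the rest size 1 → block sizes [2, 1]

Assembling the blocks gives a Jordan form
J =
  [-3,  1,  0]
  [ 0, -3,  0]
  [ 0,  0, -3]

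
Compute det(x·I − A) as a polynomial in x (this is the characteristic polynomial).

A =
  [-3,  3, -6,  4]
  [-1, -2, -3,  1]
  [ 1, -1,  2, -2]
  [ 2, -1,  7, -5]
x^4 + 8*x^3 + 24*x^2 + 32*x + 16

Expanding det(x·I − A) (e.g. by cofactor expansion or by noting that A is similar to its Jordan form J, which has the same characteristic polynomial as A) gives
  χ_A(x) = x^4 + 8*x^3 + 24*x^2 + 32*x + 16
which factors as (x + 2)^4. The eigenvalues (with algebraic multiplicities) are λ = -2 with multiplicity 4.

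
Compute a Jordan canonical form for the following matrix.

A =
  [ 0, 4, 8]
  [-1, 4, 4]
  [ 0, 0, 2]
J_2(2) ⊕ J_1(2)

The characteristic polynomial is
  det(x·I − A) = x^3 - 6*x^2 + 12*x - 8 = (x - 2)^3

Eigenvalues and multiplicities (the geometric multiplicity of λ is n − rank(A − λI), which equals the number of Jordan blocks for λ):
  λ = 2: algebraic multiplicity = 3, geometric multiplicity = 2

Determining the block sizes for each eigenvalue:
  λ = 2: 2 blocks summing to 3 forces exactly one block of size 2 and the rest size 1 → block sizes [2, 1]

Assembling the blocks gives a Jordan form
J =
  [2, 1, 0]
  [0, 2, 0]
  [0, 0, 2]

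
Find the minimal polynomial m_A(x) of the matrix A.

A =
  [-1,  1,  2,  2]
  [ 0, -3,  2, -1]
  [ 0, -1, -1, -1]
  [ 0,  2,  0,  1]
x^3 + 3*x^2 + 3*x + 1

The characteristic polynomial is χ_A(x) = (x + 1)^4, so the eigenvalues are known. The minimal polynomial is
  m_A(x) = Π_λ (x − λ)^{k_λ}
where k_λ is the size of the *largest* Jordan block for λ (equivalently, the smallest k with (A − λI)^k v = 0 for every generalised eigenvector v of λ).

  λ = -1: largest Jordan block has size 3, contributing (x + 1)^3

So m_A(x) = (x + 1)^3 = x^3 + 3*x^2 + 3*x + 1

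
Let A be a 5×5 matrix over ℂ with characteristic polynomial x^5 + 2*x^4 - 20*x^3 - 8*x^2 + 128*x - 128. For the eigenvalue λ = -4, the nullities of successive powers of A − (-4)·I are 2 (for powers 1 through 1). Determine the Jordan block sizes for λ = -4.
Block sizes for λ = -4: [1, 1]

From the dimensions of kernels of powers, the number of Jordan blocks of size at least j is d_j − d_{j−1} where d_j = dim ker(N^j) (with d_0 = 0). Computing the differences gives [2].
The number of blocks of size exactly k is (#blocks of size ≥ k) − (#blocks of size ≥ k + 1), so the partition is: 2 block(s) of size 1.
In nonincreasing order the block sizes are [1, 1].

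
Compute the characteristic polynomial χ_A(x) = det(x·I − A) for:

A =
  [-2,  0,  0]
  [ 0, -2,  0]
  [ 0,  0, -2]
x^3 + 6*x^2 + 12*x + 8

Expanding det(x·I − A) (e.g. by cofactor expansion or by noting that A is similar to its Jordan form J, which has the same characteristic polynomial as A) gives
  χ_A(x) = x^3 + 6*x^2 + 12*x + 8
which factors as (x + 2)^3. The eigenvalues (with algebraic multiplicities) are λ = -2 with multiplicity 3.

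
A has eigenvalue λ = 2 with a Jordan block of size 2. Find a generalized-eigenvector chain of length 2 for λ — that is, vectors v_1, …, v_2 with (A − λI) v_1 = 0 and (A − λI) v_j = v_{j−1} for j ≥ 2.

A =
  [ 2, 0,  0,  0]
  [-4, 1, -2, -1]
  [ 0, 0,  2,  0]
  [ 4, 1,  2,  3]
A Jordan chain for λ = 2 of length 2:
v_1 = (0, -4, 0, 4)ᵀ
v_2 = (1, 0, 0, 0)ᵀ

Let N = A − (2)·I. We want v_2 with N^2 v_2 = 0 but N^1 v_2 ≠ 0; then v_{j-1} := N · v_j for j = 2, …, 2.

Pick v_2 = (1, 0, 0, 0)ᵀ.
Then v_1 = N · v_2 = (0, -4, 0, 4)ᵀ.

Sanity check: (A − (2)·I) v_1 = (0, 0, 0, 0)ᵀ = 0. ✓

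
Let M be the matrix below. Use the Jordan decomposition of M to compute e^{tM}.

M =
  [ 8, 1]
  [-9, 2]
e^{tM} =
  [3*t*exp(5*t) + exp(5*t), t*exp(5*t)]
  [-9*t*exp(5*t), -3*t*exp(5*t) + exp(5*t)]

Strategy: write M = P · J · P⁻¹ where J is a Jordan canonical form, so e^{tM} = P · e^{tJ} · P⁻¹, and e^{tJ} can be computed block-by-block.

M has Jordan form
J =
  [5, 1]
  [0, 5]
(up to reordering of blocks).

Per-block formulas:
  For a 2×2 Jordan block J_2(5): exp(t · J_2(5)) = e^(5t)·(I + t·N), where N is the 2×2 nilpotent shift.

After assembling e^{tJ} and conjugating by P, we get:

e^{tM} =
  [3*t*exp(5*t) + exp(5*t), t*exp(5*t)]
  [-9*t*exp(5*t), -3*t*exp(5*t) + exp(5*t)]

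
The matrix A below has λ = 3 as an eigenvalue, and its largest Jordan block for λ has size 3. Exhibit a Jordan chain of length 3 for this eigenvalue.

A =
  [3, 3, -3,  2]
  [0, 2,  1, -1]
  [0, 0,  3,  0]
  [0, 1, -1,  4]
A Jordan chain for λ = 3 of length 3:
v_1 = (-1, 0, 0, 0)ᵀ
v_2 = (3, -1, 0, 1)ᵀ
v_3 = (0, 1, 0, 0)ᵀ

Let N = A − (3)·I. We want v_3 with N^3 v_3 = 0 but N^2 v_3 ≠ 0; then v_{j-1} := N · v_j for j = 3, …, 2.

Pick v_3 = (0, 1, 0, 0)ᵀ.
Then v_2 = N · v_3 = (3, -1, 0, 1)ᵀ.
Then v_1 = N · v_2 = (-1, 0, 0, 0)ᵀ.

Sanity check: (A − (3)·I) v_1 = (0, 0, 0, 0)ᵀ = 0. ✓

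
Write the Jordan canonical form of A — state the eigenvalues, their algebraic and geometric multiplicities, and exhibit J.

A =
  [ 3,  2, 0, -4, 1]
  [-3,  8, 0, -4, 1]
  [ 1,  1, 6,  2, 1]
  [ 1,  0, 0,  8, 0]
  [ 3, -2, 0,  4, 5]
J_3(6) ⊕ J_2(6)

The characteristic polynomial is
  det(x·I − A) = x^5 - 30*x^4 + 360*x^3 - 2160*x^2 + 6480*x - 7776 = (x - 6)^5

Eigenvalues and multiplicities (the geometric multiplicity of λ is n − rank(A − λI), which equals the number of Jordan blocks for λ):
  λ = 6: algebraic multiplicity = 5, geometric multiplicity = 2

Determining the block sizes for each eigenvalue:
  λ = 6: with am = 5 and gm = 2, the partition is not yet determined (e.g. several partitions of 5 into 2 parts exist). Let N = A − (6)·I. Computing rank(N^1) = 3, rank(N^2) = 1, rank(N^3) = 0; the number of blocks of size ≥ j is rank(N^{j−1}) − rank(N^j), giving [2, 2, 1]. So we have 1 block(s) of size 3, 1 block(s) of size 2 → block sizes [3, 2]

Assembling the blocks gives a Jordan form
J =
  [6, 1, 0, 0, 0]
  [0, 6, 1, 0, 0]
  [0, 0, 6, 0, 0]
  [0, 0, 0, 6, 1]
  [0, 0, 0, 0, 6]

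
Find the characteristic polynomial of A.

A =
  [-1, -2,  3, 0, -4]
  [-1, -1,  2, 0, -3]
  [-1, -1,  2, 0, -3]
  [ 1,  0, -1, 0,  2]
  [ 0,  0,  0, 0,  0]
x^5

Expanding det(x·I − A) (e.g. by cofactor expansion or by noting that A is similar to its Jordan form J, which has the same characteristic polynomial as A) gives
  χ_A(x) = x^5
which factors as x^5. The eigenvalues (with algebraic multiplicities) are λ = 0 with multiplicity 5.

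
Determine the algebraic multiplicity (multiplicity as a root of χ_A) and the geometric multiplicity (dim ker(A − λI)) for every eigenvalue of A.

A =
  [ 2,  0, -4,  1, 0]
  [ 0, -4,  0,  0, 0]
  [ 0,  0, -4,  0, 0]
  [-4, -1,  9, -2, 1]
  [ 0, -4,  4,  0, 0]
λ = -4: alg = 2, geom = 2; λ = 0: alg = 3, geom = 1

Step 1 — factor the characteristic polynomial to read off the algebraic multiplicities:
  χ_A(x) = x^3*(x + 4)^2

Step 2 — compute geometric multiplicities via the rank-nullity identity g(λ) = n − rank(A − λI):
  rank(A − (-4)·I) = 3, so dim ker(A − (-4)·I) = n − 3 = 2
  rank(A − (0)·I) = 4, so dim ker(A − (0)·I) = n − 4 = 1

Summary:
  λ = -4: algebraic multiplicity = 2, geometric multiplicity = 2
  λ = 0: algebraic multiplicity = 3, geometric multiplicity = 1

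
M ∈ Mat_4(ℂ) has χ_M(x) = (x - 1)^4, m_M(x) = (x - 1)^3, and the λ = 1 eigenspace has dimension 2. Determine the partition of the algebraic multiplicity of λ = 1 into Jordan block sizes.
Block sizes for λ = 1: [3, 1]

Step 1 — from the characteristic polynomial, algebraic multiplicity of λ = 1 is 4. From dim ker(M − (1)·I) = 2, there are exactly 2 Jordan blocks for λ = 1.
Step 2 — from the minimal polynomial, the factor (x − 1)^3 tells us the largest block for λ = 1 has size 3.
Step 3 — with total size 4, 2 blocks, and largest block 3, the block sizes (in nonincreasing order) are [3, 1].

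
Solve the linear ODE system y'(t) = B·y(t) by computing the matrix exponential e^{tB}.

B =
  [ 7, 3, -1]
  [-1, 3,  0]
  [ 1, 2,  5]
e^{tB} =
  [2*t*exp(5*t) + exp(5*t), -t^2*exp(5*t) + 3*t*exp(5*t), -t^2*exp(5*t) - t*exp(5*t)]
  [-t*exp(5*t), t^2*exp(5*t)/2 - 2*t*exp(5*t) + exp(5*t), t^2*exp(5*t)/2]
  [t*exp(5*t), -t^2*exp(5*t)/2 + 2*t*exp(5*t), -t^2*exp(5*t)/2 + exp(5*t)]

Strategy: write B = P · J · P⁻¹ where J is a Jordan canonical form, so e^{tB} = P · e^{tJ} · P⁻¹, and e^{tJ} can be computed block-by-block.

B has Jordan form
J =
  [5, 1, 0]
  [0, 5, 1]
  [0, 0, 5]
(up to reordering of blocks).

Per-block formulas:
  For a 3×3 Jordan block J_3(5): exp(t · J_3(5)) = e^(5t)·(I + t·N + (t^2/2)·N^2), where N is the 3×3 nilpotent shift.

After assembling e^{tJ} and conjugating by P, we get:

e^{tB} =
  [2*t*exp(5*t) + exp(5*t), -t^2*exp(5*t) + 3*t*exp(5*t), -t^2*exp(5*t) - t*exp(5*t)]
  [-t*exp(5*t), t^2*exp(5*t)/2 - 2*t*exp(5*t) + exp(5*t), t^2*exp(5*t)/2]
  [t*exp(5*t), -t^2*exp(5*t)/2 + 2*t*exp(5*t), -t^2*exp(5*t)/2 + exp(5*t)]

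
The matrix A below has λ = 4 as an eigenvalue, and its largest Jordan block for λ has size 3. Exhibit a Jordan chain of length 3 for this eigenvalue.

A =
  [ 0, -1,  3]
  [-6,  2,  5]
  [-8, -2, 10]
A Jordan chain for λ = 4 of length 3:
v_1 = (-2, -4, -4)ᵀ
v_2 = (-4, -6, -8)ᵀ
v_3 = (1, 0, 0)ᵀ

Let N = A − (4)·I. We want v_3 with N^3 v_3 = 0 but N^2 v_3 ≠ 0; then v_{j-1} := N · v_j for j = 3, …, 2.

Pick v_3 = (1, 0, 0)ᵀ.
Then v_2 = N · v_3 = (-4, -6, -8)ᵀ.
Then v_1 = N · v_2 = (-2, -4, -4)ᵀ.

Sanity check: (A − (4)·I) v_1 = (0, 0, 0)ᵀ = 0. ✓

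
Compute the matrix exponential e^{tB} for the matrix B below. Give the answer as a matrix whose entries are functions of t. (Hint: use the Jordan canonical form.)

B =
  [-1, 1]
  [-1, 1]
e^{tB} =
  [1 - t, t]
  [-t, t + 1]

Strategy: write B = P · J · P⁻¹ where J is a Jordan canonical form, so e^{tB} = P · e^{tJ} · P⁻¹, and e^{tJ} can be computed block-by-block.

B has Jordan form
J =
  [0, 1]
  [0, 0]
(up to reordering of blocks).

Per-block formulas:
  For a 2×2 Jordan block J_2(0): exp(t · J_2(0)) = e^(0t)·(I + t·N), where N is the 2×2 nilpotent shift.

After assembling e^{tJ} and conjugating by P, we get:

e^{tB} =
  [1 - t, t]
  [-t, t + 1]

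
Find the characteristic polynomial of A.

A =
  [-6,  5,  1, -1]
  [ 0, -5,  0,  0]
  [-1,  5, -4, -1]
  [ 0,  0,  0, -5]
x^4 + 20*x^3 + 150*x^2 + 500*x + 625

Expanding det(x·I − A) (e.g. by cofactor expansion or by noting that A is similar to its Jordan form J, which has the same characteristic polynomial as A) gives
  χ_A(x) = x^4 + 20*x^3 + 150*x^2 + 500*x + 625
which factors as (x + 5)^4. The eigenvalues (with algebraic multiplicities) are λ = -5 with multiplicity 4.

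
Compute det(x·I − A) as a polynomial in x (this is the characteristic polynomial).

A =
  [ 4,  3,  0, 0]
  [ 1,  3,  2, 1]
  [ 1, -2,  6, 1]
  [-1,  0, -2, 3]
x^4 - 16*x^3 + 96*x^2 - 256*x + 256

Expanding det(x·I − A) (e.g. by cofactor expansion or by noting that A is similar to its Jordan form J, which has the same characteristic polynomial as A) gives
  χ_A(x) = x^4 - 16*x^3 + 96*x^2 - 256*x + 256
which factors as (x - 4)^4. The eigenvalues (with algebraic multiplicities) are λ = 4 with multiplicity 4.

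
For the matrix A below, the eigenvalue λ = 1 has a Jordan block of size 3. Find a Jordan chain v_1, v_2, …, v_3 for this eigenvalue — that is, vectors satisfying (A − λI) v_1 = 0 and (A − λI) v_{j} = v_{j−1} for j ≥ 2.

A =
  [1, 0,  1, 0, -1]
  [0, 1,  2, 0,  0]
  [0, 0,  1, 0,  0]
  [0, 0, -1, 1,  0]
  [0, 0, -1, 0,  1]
A Jordan chain for λ = 1 of length 3:
v_1 = (1, 0, 0, 0, 0)ᵀ
v_2 = (1, 2, 0, -1, -1)ᵀ
v_3 = (0, 0, 1, 0, 0)ᵀ

Let N = A − (1)·I. We want v_3 with N^3 v_3 = 0 but N^2 v_3 ≠ 0; then v_{j-1} := N · v_j for j = 3, …, 2.

Pick v_3 = (0, 0, 1, 0, 0)ᵀ.
Then v_2 = N · v_3 = (1, 2, 0, -1, -1)ᵀ.
Then v_1 = N · v_2 = (1, 0, 0, 0, 0)ᵀ.

Sanity check: (A − (1)·I) v_1 = (0, 0, 0, 0, 0)ᵀ = 0. ✓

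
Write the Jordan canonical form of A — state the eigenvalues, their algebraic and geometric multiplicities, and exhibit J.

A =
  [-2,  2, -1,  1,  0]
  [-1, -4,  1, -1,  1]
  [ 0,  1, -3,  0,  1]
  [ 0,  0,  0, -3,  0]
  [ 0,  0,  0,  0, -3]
J_3(-3) ⊕ J_1(-3) ⊕ J_1(-3)

The characteristic polynomial is
  det(x·I − A) = x^5 + 15*x^4 + 90*x^3 + 270*x^2 + 405*x + 243 = (x + 3)^5

Eigenvalues and multiplicities (the geometric multiplicity of λ is n − rank(A − λI), which equals the number of Jordan blocks for λ):
  λ = -3: algebraic multiplicity = 5, geometric multiplicity = 3

Determining the block sizes for each eigenvalue:
  λ = -3: with am = 5 and gm = 3, the partition is not yet determined (e.g. several partitions of 5 into 3 parts exist). Let N = A − (-3)·I. Computing rank(N^1) = 2, rank(N^2) = 1, rank(N^3) = 0; the number of blocks of size ≥ j is rank(N^{j−1}) − rank(N^j), giving [3, 1, 1]. So we have 1 block(s) of size 3, 2 block(s) of size 1 → block sizes [3, 1, 1]

Assembling the blocks gives a Jordan form
J =
  [-3,  1,  0,  0,  0]
  [ 0, -3,  1,  0,  0]
  [ 0,  0, -3,  0,  0]
  [ 0,  0,  0, -3,  0]
  [ 0,  0,  0,  0, -3]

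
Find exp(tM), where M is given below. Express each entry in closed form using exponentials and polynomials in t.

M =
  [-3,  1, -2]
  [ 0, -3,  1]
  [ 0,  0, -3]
e^{tM} =
  [exp(-3*t), t*exp(-3*t), t^2*exp(-3*t)/2 - 2*t*exp(-3*t)]
  [0, exp(-3*t), t*exp(-3*t)]
  [0, 0, exp(-3*t)]

Strategy: write M = P · J · P⁻¹ where J is a Jordan canonical form, so e^{tM} = P · e^{tJ} · P⁻¹, and e^{tJ} can be computed block-by-block.

M has Jordan form
J =
  [-3,  1,  0]
  [ 0, -3,  1]
  [ 0,  0, -3]
(up to reordering of blocks).

Per-block formulas:
  For a 3×3 Jordan block J_3(-3): exp(t · J_3(-3)) = e^(-3t)·(I + t·N + (t^2/2)·N^2), where N is the 3×3 nilpotent shift.

After assembling e^{tJ} and conjugating by P, we get:

e^{tM} =
  [exp(-3*t), t*exp(-3*t), t^2*exp(-3*t)/2 - 2*t*exp(-3*t)]
  [0, exp(-3*t), t*exp(-3*t)]
  [0, 0, exp(-3*t)]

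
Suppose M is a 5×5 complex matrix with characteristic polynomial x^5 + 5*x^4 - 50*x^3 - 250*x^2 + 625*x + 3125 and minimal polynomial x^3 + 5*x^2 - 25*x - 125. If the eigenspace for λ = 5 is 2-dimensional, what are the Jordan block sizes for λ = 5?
Block sizes for λ = 5: [1, 1]

Step 1 — from the characteristic polynomial, algebraic multiplicity of λ = 5 is 2. From dim ker(M − (5)·I) = 2, there are exactly 2 Jordan blocks for λ = 5.
Step 2 — from the minimal polynomial, the factor (x − 5) tells us the largest block for λ = 5 has size 1.
Step 3 — with total size 2, 2 blocks, and largest block 1, the block sizes (in nonincreasing order) are [1, 1].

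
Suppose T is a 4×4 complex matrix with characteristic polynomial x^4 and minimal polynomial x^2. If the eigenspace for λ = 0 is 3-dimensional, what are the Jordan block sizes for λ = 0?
Block sizes for λ = 0: [2, 1, 1]

Step 1 — from the characteristic polynomial, algebraic multiplicity of λ = 0 is 4. From dim ker(T − (0)·I) = 3, there are exactly 3 Jordan blocks for λ = 0.
Step 2 — from the minimal polynomial, the factor (x − 0)^2 tells us the largest block for λ = 0 has size 2.
Step 3 — with total size 4, 3 blocks, and largest block 2, the block sizes (in nonincreasing order) are [2, 1, 1].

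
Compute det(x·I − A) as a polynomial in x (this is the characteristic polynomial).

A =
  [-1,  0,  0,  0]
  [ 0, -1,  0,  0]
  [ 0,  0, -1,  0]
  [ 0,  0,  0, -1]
x^4 + 4*x^3 + 6*x^2 + 4*x + 1

Expanding det(x·I − A) (e.g. by cofactor expansion or by noting that A is similar to its Jordan form J, which has the same characteristic polynomial as A) gives
  χ_A(x) = x^4 + 4*x^3 + 6*x^2 + 4*x + 1
which factors as (x + 1)^4. The eigenvalues (with algebraic multiplicities) are λ = -1 with multiplicity 4.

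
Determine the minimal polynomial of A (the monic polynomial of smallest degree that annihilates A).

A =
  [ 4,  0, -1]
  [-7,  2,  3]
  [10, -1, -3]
x^3 - 3*x^2 + 3*x - 1

The characteristic polynomial is χ_A(x) = (x - 1)^3, so the eigenvalues are known. The minimal polynomial is
  m_A(x) = Π_λ (x − λ)^{k_λ}
where k_λ is the size of the *largest* Jordan block for λ (equivalently, the smallest k with (A − λI)^k v = 0 for every generalised eigenvector v of λ).

  λ = 1: largest Jordan block has size 3, contributing (x − 1)^3

So m_A(x) = (x - 1)^3 = x^3 - 3*x^2 + 3*x - 1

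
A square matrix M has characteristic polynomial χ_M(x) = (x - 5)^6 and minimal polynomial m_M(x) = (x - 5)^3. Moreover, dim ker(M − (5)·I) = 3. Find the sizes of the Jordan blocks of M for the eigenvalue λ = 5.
Block sizes for λ = 5: [3, 2, 1]

Step 1 — from the characteristic polynomial, algebraic multiplicity of λ = 5 is 6. From dim ker(M − (5)·I) = 3, there are exactly 3 Jordan blocks for λ = 5.
Step 2 — from the minimal polynomial, the factor (x − 5)^3 tells us the largest block for λ = 5 has size 3.
Step 3 — with total size 6, 3 blocks, and largest block 3, the block sizes (in nonincreasing order) are [3, 2, 1].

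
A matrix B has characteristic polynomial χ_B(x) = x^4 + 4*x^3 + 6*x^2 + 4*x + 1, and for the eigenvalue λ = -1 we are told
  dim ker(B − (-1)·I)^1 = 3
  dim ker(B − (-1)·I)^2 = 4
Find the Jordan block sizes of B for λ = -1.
Block sizes for λ = -1: [2, 1, 1]

From the dimensions of kernels of powers, the number of Jordan blocks of size at least j is d_j − d_{j−1} where d_j = dim ker(N^j) (with d_0 = 0). Computing the differences gives [3, 1].
The number of blocks of size exactly k is (#blocks of size ≥ k) − (#blocks of size ≥ k + 1), so the partition is: 2 block(s) of size 1, 1 block(s) of size 2.
In nonincreasing order the block sizes are [2, 1, 1].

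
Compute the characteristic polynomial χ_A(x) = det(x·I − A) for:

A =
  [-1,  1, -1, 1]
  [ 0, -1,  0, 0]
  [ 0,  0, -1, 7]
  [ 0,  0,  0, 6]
x^4 - 3*x^3 - 15*x^2 - 17*x - 6

Expanding det(x·I − A) (e.g. by cofactor expansion or by noting that A is similar to its Jordan form J, which has the same characteristic polynomial as A) gives
  χ_A(x) = x^4 - 3*x^3 - 15*x^2 - 17*x - 6
which factors as (x - 6)*(x + 1)^3. The eigenvalues (with algebraic multiplicities) are λ = -1 with multiplicity 3, λ = 6 with multiplicity 1.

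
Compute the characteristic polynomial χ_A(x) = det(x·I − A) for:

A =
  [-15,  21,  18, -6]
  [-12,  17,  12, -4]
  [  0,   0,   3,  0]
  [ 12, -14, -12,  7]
x^4 - 12*x^3 + 54*x^2 - 108*x + 81

Expanding det(x·I − A) (e.g. by cofactor expansion or by noting that A is similar to its Jordan form J, which has the same characteristic polynomial as A) gives
  χ_A(x) = x^4 - 12*x^3 + 54*x^2 - 108*x + 81
which factors as (x - 3)^4. The eigenvalues (with algebraic multiplicities) are λ = 3 with multiplicity 4.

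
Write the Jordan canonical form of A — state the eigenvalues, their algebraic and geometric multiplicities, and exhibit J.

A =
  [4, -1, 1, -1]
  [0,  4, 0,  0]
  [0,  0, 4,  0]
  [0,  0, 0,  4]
J_2(4) ⊕ J_1(4) ⊕ J_1(4)

The characteristic polynomial is
  det(x·I − A) = x^4 - 16*x^3 + 96*x^2 - 256*x + 256 = (x - 4)^4

Eigenvalues and multiplicities (the geometric multiplicity of λ is n − rank(A − λI), which equals the number of Jordan blocks for λ):
  λ = 4: algebraic multiplicity = 4, geometric multiplicity = 3

Determining the block sizes for each eigenvalue:
  λ = 4: 3 blocks summing to 4 forces exactly one block of size 2 and the rest size 1 → block sizes [2, 1, 1]

Assembling the blocks gives a Jordan form
J =
  [4, 1, 0, 0]
  [0, 4, 0, 0]
  [0, 0, 4, 0]
  [0, 0, 0, 4]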